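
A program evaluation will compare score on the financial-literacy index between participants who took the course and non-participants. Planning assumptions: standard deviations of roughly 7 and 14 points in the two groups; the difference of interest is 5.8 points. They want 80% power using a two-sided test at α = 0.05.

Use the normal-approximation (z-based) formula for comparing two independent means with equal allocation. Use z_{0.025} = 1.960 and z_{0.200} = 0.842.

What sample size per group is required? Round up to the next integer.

n = 58 per group

n = (z_{α/2} + z_β)² · (σ₁² + σ₂²) / δ²
  = (1.960 + 0.842)² · (7² + 14² = 245) / 5.8²
  = 7.8512 · 245 / 33.64
  = 57.18
Round up → n = 58 per group.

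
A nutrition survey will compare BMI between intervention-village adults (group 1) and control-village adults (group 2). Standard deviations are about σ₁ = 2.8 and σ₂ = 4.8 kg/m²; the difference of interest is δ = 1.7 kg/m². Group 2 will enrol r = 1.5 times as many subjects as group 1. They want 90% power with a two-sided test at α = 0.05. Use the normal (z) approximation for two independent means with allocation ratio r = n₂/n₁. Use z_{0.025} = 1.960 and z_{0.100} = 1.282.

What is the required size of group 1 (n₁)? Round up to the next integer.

n₁ = (z_{α/2} + z_β)² · (σ₁² + σ₂²/r) / δ²
   = (1.960 + 1.282)² · (2.8² + 4.8²/1.5) / 1.7²
   = 10.5106 · (7.84 + 15.36) / 2.89
   = 10.5106 · 23.2 / 2.89
   = 84.38
Round up → n₁ = 85; n₂ = r·n₁ = 1.5 × 85 = 128.

n₁ = 85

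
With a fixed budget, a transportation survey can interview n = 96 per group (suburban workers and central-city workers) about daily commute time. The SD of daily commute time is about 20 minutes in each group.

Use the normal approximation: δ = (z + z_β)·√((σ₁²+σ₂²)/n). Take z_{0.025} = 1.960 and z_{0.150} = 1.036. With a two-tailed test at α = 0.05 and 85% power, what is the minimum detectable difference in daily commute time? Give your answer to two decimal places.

δ = (z_{α/2} + z_β) · √((σ₁²+σ₂²)/n)
  = (1.960 + 1.036) · √(800/96)
  = 2.996 · √8.3333
  = 2.996 · 2.8868
  = 8.6487

Minimum detectable difference ≈ 8.65 minutes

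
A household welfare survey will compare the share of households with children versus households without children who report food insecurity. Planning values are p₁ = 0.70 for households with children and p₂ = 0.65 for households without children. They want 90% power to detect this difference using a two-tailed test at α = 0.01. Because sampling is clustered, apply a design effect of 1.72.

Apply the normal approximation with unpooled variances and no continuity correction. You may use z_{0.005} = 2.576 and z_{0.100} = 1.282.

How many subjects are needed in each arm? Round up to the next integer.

n = (z_{α/2} + z_β)² · [p₁(1−p₁) + p₂(1−p₂)] / (p₁ − p₂)²
  = (2.576 + 1.282)² · (0.70·0.30 + 0.65·0.35) / (0.05)²
  = (3.858)² · (0.2100 + 0.2275) / 0.0025
  = 14.8842 · 0.4375 / 0.0025
  = 2604.73
Design effect: 1.72 × 2604.73 = 4480.13.
Round up → n = 4481 per group.

n = 4481 per group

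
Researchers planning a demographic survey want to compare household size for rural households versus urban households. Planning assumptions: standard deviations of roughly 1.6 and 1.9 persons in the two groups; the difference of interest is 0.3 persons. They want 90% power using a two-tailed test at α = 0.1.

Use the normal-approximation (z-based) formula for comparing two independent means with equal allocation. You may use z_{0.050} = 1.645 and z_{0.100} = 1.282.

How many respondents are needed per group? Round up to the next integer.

n = 588 per group

n = (z_{α/2} + z_β)² · (σ₁² + σ₂²) / δ²
  = (1.645 + 1.282)² · (1.6² + 1.9² = 6.17) / 0.3²
  = 8.5673 · 6.17 / 0.09
  = 587.34
Round up → n = 588 per group.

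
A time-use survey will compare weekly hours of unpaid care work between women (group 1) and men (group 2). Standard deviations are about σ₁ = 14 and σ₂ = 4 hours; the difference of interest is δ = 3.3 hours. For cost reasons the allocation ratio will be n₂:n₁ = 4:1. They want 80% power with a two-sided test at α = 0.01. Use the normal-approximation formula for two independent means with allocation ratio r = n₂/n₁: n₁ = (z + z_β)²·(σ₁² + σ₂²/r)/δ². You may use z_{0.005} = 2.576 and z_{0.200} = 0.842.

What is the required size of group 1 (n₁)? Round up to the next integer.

n₁ = (z_{α/2} + z_β)² · (σ₁² + σ₂²/r) / δ²
   = (2.576 + 0.842)² · (14² + 4²/4) / 3.3²
   = 11.6827 · (196 + 4) / 10.89
   = 11.6827 · 200 / 10.89
   = 214.56
Round up → n₁ = 215; n₂ = r·n₁ = 4 × 215 = 860.

n₁ = 215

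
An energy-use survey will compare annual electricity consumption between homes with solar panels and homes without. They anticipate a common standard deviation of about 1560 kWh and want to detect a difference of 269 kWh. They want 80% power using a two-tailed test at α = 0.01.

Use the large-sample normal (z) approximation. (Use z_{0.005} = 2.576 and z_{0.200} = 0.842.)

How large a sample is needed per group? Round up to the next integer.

n = (z_{α/2} + z_β)² · (σ₁² + σ₂²) / δ²
  = (2.576 + 0.842)² · (2·1560² = 4867200) / 269²
  = 11.6827 · 4867200 / 72361
  = 785.81
Round up → n = 786 per group.

n = 786 per group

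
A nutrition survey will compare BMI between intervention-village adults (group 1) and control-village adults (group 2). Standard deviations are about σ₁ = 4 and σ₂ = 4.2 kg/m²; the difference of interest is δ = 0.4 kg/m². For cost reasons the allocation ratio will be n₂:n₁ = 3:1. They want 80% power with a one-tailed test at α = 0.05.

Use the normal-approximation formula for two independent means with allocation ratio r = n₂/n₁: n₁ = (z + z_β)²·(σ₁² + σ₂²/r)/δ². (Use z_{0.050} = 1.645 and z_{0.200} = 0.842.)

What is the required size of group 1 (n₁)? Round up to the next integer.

n₁ = 846

n₁ = (z_α + z_β)² · (σ₁² + σ₂²/r) / δ²
   = (1.645 + 0.842)² · (4² + 4.2²/3) / 0.4²
   = 6.1852 · (16 + 5.88) / 0.16
   = 6.1852 · 21.88 / 0.16
   = 845.82
Round up → n₁ = 846; n₂ = r·n₁ = 3 × 846 = 2538.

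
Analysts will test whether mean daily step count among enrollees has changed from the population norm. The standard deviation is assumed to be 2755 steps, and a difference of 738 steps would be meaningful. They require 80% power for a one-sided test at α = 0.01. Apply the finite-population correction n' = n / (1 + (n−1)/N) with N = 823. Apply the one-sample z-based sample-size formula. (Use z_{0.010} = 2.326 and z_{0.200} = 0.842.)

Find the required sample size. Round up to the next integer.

n = (z_α + z_β)² · σ² / δ²
  = (2.326 + 0.842)² · 2755² / 738²
  = 10.0362 · 7590025 / 544644
  = 139.86
Finite-population correction (N = 823): 139.86 / (1 + (139.86 − 1)/823) = 119.67.
Round up → n = 120.

n = 120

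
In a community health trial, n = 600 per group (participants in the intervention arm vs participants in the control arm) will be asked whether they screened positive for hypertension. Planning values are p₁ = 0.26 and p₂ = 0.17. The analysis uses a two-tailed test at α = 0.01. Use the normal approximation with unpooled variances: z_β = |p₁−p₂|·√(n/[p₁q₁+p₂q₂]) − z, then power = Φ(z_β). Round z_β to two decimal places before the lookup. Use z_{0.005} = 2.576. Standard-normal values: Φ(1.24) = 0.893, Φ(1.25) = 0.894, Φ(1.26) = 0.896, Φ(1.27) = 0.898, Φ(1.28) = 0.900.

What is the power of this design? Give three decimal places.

z_β = |p₁−p₂|·√(n/[p₁q₁+p₂q₂]) − z_{α/2}
    = 0.09 · √(600/0.3335) − 2.576
    = 0.09 · 42.4158 − 2.576
    = 3.8174 − 2.576 = 1.2414 → 1.24
Power = Φ(1.24) = 0.893.

Power ≈ 0.893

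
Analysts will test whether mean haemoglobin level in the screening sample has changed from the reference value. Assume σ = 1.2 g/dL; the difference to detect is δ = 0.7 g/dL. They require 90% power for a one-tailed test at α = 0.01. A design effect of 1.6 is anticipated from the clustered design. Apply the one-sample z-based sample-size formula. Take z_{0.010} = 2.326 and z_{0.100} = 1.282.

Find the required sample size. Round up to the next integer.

n = 62

n = (z_α + z_β)² · σ² / δ²
  = (2.326 + 1.282)² · 1.2² / 0.7²
  = 13.0177 · 1.44 / 0.49
  = 38.26
Design effect: 1.6 × 38.26 = 61.21.
Round up → n = 62.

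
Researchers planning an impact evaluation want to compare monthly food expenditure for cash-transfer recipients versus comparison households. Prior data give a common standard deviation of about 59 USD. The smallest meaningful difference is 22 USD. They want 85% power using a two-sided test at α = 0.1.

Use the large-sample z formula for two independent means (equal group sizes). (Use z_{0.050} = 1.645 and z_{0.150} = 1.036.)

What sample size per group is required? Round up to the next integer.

n = 104 per group

n = (z_{α/2} + z_β)² · (σ₁² + σ₂²) / δ²
  = (1.645 + 1.036)² · (2·59² = 6962) / 22²
  = 7.1878 · 6962 / 484
  = 103.39
Round up → n = 104 per group.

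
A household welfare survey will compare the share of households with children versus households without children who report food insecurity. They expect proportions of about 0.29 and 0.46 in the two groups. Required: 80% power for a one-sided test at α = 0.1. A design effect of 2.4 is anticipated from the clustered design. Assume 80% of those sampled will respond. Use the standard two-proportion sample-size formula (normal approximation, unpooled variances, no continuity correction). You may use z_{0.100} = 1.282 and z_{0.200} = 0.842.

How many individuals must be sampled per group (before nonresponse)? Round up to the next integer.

n = 213 per group

n = (z_α + z_β)² · [p₁(1−p₁) + p₂(1−p₂)] / (p₁ − p₂)²
  = (1.282 + 0.842)² · (0.29·0.71 + 0.46·0.54) / (-0.17)²
  = (2.124)² · (0.2059 + 0.2484) / 0.0289
  = 4.5114 · 0.4543 / 0.0289
  = 70.92
Design effect: 2.4 × 70.92 = 170.20.
Adjust for 80% response: 170.20 / 0.80 = 212.75.
Round up → n = 213 per group.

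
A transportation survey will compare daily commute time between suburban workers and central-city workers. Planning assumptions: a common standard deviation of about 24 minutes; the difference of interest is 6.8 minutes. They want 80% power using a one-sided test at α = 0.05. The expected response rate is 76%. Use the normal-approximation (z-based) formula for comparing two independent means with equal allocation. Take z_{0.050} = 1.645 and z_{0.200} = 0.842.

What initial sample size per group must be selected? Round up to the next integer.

n = (z_α + z_β)² · (σ₁² + σ₂²) / δ²
  = (1.645 + 0.842)² · (2·24² = 1152) / 6.8²
  = 6.1852 · 1152 / 46.24
  = 154.09
Adjust for 76% response: 154.09 / 0.76 = 202.76.
Round up → n = 203 per group.

n = 203 per group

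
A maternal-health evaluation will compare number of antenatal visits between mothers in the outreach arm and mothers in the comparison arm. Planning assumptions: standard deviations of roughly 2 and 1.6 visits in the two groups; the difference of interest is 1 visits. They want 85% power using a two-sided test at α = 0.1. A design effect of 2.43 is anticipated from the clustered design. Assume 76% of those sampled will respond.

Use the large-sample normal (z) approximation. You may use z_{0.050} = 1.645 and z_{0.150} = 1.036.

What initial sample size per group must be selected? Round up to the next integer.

n = 151 per group

n = (z_{α/2} + z_β)² · (σ₁² + σ₂²) / δ²
  = (1.645 + 1.036)² · (2² + 1.6² = 6.56) / 1²
  = 7.1878 · 6.56 / 1
  = 47.15
Design effect: 2.43 × 47.15 = 114.58.
Adjust for 76% response: 114.58 / 0.76 = 150.76.
Round up → n = 151 per group.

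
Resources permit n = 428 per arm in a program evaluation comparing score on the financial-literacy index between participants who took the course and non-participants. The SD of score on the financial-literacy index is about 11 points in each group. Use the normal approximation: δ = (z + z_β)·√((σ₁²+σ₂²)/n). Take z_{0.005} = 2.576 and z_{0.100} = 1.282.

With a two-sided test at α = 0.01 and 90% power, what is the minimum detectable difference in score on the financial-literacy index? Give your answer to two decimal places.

δ = (z_{α/2} + z_β) · √((σ₁²+σ₂²)/n)
  = (2.576 + 1.282) · √(242/428)
  = 3.858 · √0.56542
  = 3.858 · 0.7519
  = 2.9010

Minimum detectable difference ≈ 2.90 points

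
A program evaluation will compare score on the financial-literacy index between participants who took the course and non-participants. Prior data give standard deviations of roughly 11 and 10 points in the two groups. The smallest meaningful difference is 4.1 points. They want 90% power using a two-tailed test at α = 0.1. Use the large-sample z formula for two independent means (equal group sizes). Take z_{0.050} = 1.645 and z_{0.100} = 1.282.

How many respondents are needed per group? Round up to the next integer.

n = (z_{α/2} + z_β)² · (σ₁² + σ₂²) / δ²
  = (1.645 + 1.282)² · (11² + 10² = 221) / 4.1²
  = 8.5673 · 221 / 16.81
  = 112.63
Round up → n = 113 per group.

n = 113 per group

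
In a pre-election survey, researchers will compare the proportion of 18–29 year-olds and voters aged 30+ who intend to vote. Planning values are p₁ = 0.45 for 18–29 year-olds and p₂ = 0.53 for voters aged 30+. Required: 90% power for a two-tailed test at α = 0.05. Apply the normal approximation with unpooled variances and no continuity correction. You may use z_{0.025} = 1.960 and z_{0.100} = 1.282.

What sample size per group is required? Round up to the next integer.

n = 816 per group

n = (z_{α/2} + z_β)² · [p₁(1−p₁) + p₂(1−p₂)] / (p₁ − p₂)²
  = (1.960 + 1.282)² · (0.45·0.55 + 0.53·0.47) / (-0.08)²
  = (3.242)² · (0.2475 + 0.2491) / 0.0064
  = 10.5106 · 0.4966 / 0.0064
  = 815.55
Round up → n = 816 per group.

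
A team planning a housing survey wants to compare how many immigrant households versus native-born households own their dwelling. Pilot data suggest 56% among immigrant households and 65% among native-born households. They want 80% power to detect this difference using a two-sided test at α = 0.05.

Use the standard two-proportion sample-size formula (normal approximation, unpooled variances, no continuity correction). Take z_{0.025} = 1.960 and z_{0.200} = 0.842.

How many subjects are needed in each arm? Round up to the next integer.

n = (z_{α/2} + z_β)² · [p₁(1−p₁) + p₂(1−p₂)] / (p₁ − p₂)²
  = (1.960 + 0.842)² · (0.56·0.44 + 0.65·0.35) / (-0.09)²
  = (2.802)² · (0.2464 + 0.2275) / 0.0081
  = 7.8512 · 0.4739 / 0.0081
  = 459.34
Round up → n = 460 per group.

n = 460 per group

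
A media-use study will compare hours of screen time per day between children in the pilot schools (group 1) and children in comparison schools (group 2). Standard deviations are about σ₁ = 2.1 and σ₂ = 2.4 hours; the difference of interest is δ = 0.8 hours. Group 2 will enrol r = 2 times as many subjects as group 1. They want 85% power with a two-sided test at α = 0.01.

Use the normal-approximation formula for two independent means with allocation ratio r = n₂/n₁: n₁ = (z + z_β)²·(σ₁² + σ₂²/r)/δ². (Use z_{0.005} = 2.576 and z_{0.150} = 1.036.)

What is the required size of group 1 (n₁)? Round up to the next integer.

n₁ = (z_{α/2} + z_β)² · (σ₁² + σ₂²/r) / δ²
   = (2.576 + 1.036)² · (2.1² + 2.4²/2) / 0.8²
   = 13.0465 · (4.41 + 2.88) / 0.64
   = 13.0465 · 7.29 / 0.64
   = 148.61
Round up → n₁ = 149; n₂ = r·n₁ = 2 × 149 = 298.

n₁ = 149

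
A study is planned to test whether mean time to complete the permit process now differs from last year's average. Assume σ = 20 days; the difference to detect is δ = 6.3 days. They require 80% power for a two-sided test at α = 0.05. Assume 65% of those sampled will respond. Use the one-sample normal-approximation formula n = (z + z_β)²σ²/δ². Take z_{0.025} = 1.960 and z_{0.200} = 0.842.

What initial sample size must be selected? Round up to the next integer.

n = (z_{α/2} + z_β)² · σ² / δ²
  = (1.960 + 0.842)² · 20² / 6.3²
  = 7.8512 · 400 / 39.69
  = 79.13
Adjust for 65% response: 79.13 / 0.65 = 121.73.
Round up → n = 122.

n = 122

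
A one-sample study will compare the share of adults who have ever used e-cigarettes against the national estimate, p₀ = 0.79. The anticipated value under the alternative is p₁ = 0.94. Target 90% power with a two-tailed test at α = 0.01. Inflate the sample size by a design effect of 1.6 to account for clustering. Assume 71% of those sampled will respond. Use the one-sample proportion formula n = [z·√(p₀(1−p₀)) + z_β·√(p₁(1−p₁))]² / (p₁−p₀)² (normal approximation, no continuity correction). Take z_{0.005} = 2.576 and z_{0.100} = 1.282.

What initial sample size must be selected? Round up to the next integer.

n = [z_{α/2}·√(p₀q₀) + z_β·√(p₁q₁)]² / (p₁ − p₀)²
  = [2.576·√(0.79·0.21) + 1.282·√(0.94·0.06)]² / (0.15)²
  = [2.576·0.4073 + 1.282·0.2375]² / 0.0225
  = [1.3537]² / 0.0225
  = 81.44
Design effect: 1.6 × 81.44 = 130.31.
Adjust for 71% response: 130.31 / 0.71 = 183.53.
Round up → n = 184.

n = 184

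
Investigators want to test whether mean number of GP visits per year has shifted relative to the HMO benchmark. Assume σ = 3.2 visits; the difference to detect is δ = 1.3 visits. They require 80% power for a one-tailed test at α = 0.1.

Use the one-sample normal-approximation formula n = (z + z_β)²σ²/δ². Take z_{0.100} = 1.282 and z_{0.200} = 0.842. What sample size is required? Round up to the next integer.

n = (z_α + z_β)² · σ² / δ²
  = (1.282 + 0.842)² · 3.2² / 1.3²
  = 4.5114 · 10.24 / 1.69
  = 27.34
Round up → n = 28.

n = 28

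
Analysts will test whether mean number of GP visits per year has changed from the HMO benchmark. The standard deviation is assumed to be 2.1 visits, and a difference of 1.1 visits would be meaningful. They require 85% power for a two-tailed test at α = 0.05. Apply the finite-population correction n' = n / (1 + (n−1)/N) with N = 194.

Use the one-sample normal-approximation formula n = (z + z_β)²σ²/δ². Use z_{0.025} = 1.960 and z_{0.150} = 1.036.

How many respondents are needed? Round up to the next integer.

n = 29

n = (z_{α/2} + z_β)² · σ² / δ²
  = (1.960 + 1.036)² · 2.1² / 1.1²
  = 8.9760 · 4.41 / 1.21
  = 32.71
Finite-population correction (N = 194): 32.71 / (1 + (32.71 − 1)/194) = 28.12.
Round up → n = 29.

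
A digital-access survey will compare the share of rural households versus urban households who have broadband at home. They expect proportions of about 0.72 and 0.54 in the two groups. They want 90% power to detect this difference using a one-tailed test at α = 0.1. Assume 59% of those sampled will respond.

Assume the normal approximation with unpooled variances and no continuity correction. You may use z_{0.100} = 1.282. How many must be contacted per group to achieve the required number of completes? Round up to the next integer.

n = 155 per group

n = (z_α + z_β)² · [p₁(1−p₁) + p₂(1−p₂)] / (p₁ − p₂)²
  = (1.282 + 1.282)² · (0.72·0.28 + 0.54·0.46) / (0.18)²
  = (2.564)² · (0.2016 + 0.2484) / 0.0324
  = 6.5741 · 0.4500 / 0.0324
  = 91.31
Adjust for 59% response: 91.31 / 0.59 = 154.76.
Round up → n = 155 per group.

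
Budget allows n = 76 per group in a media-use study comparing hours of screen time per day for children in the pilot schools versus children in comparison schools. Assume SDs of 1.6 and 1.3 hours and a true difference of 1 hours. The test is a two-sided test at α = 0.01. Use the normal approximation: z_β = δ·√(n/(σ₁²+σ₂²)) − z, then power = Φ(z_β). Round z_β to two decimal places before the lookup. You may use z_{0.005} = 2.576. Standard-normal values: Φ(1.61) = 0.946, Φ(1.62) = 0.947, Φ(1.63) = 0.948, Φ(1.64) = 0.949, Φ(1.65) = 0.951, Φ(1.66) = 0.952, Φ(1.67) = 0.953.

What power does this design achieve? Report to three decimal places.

z_β = δ·√(n/(σ₁²+σ₂²)) − z_{α/2}
    = 1 · √(76/4.25) − 2.576
    = 1 · 4.22875 − 2.576
    = 4.2288 − 2.576 = 1.6528 → 1.65
Power = Φ(1.65) = 0.951.

Power ≈ 0.951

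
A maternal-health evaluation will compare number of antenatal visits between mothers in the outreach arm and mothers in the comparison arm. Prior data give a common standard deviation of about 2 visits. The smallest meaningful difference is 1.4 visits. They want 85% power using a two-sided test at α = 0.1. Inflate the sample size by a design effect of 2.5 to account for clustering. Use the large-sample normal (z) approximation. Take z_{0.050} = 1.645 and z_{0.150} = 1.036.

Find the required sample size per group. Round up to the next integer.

n = (z_{α/2} + z_β)² · (σ₁² + σ₂²) / δ²
  = (1.645 + 1.036)² · (2·2² = 8) / 1.4²
  = 7.1878 · 8 / 1.96
  = 29.34
Design effect: 2.5 × 29.34 = 73.34.
Round up → n = 74 per group.

n = 74 per group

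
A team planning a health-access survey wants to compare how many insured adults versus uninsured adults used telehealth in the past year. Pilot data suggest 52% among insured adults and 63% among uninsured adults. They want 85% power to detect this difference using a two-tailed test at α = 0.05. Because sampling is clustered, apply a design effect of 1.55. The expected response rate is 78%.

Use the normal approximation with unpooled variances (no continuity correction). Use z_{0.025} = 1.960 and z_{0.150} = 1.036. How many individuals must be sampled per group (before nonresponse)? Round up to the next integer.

n = 712 per group

n = (z_{α/2} + z_β)² · [p₁(1−p₁) + p₂(1−p₂)] / (p₁ − p₂)²
  = (1.960 + 1.036)² · (0.52·0.48 + 0.63·0.37) / (-0.11)²
  = (2.996)² · (0.2496 + 0.2331) / 0.0121
  = 8.9760 · 0.4827 / 0.0121
  = 358.08
Design effect: 1.55 × 358.08 = 555.02.
Adjust for 78% response: 555.02 / 0.78 = 711.56.
Round up → n = 712 per group.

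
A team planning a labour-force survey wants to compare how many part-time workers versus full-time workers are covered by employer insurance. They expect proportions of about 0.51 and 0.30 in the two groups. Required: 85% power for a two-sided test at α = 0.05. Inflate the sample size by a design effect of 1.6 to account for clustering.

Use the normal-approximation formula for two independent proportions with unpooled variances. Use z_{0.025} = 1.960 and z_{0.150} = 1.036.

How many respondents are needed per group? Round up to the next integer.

n = 150 per group

n = (z_{α/2} + z_β)² · [p₁(1−p₁) + p₂(1−p₂)] / (p₁ − p₂)²
  = (1.960 + 1.036)² · (0.51·0.49 + 0.30·0.70) / (0.21)²
  = (2.996)² · (0.2499 + 0.2100) / 0.0441
  = 8.9760 · 0.4599 / 0.0441
  = 93.61
Design effect: 1.6 × 93.61 = 149.77.
Round up → n = 150 per group.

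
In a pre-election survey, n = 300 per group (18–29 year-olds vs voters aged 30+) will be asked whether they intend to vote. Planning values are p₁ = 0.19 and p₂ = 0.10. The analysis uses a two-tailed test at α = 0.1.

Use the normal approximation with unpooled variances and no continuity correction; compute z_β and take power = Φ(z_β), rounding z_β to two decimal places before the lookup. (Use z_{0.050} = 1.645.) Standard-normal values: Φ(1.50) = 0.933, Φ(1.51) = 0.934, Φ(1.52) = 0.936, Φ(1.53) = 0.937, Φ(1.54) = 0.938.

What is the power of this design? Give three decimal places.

Power ≈ 0.934

z_β = |p₁−p₂|·√(n/[p₁q₁+p₂q₂]) − z_{α/2}
    = 0.09 · √(300/0.2439) − 1.645
    = 0.09 · 35.0715 − 1.645
    = 3.1564 − 1.645 = 1.5114 → 1.51
Power = Φ(1.51) = 0.934.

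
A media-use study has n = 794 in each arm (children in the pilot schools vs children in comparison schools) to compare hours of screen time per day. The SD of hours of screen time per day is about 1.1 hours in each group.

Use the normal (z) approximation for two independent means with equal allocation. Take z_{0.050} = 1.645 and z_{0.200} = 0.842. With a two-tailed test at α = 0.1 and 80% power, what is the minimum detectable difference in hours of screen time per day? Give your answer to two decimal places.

Minimum detectable difference ≈ 0.14 hours

δ = (z_{α/2} + z_β) · √((σ₁²+σ₂²)/n)
  = (1.645 + 0.842) · √(2.42/794)
  = 2.487 · √0.00305
  = 2.487 · 0.0552
  = 0.1373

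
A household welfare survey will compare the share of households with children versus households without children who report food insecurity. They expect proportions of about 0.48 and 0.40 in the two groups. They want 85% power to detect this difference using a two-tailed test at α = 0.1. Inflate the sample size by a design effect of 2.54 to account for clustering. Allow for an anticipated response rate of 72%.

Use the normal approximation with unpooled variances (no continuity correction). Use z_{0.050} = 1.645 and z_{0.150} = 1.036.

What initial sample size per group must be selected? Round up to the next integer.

n = 1940 per group

n = (z_{α/2} + z_β)² · [p₁(1−p₁) + p₂(1−p₂)] / (p₁ − p₂)²
  = (1.645 + 1.036)² · (0.48·0.52 + 0.40·0.60) / (0.08)²
  = (2.681)² · (0.2496 + 0.2400) / 0.0064
  = 7.1878 · 0.4896 / 0.0064
  = 549.86
Design effect: 2.54 × 549.86 = 1396.65.
Adjust for 72% response: 1396.65 / 0.72 = 1939.80.
Round up → n = 1940 per group.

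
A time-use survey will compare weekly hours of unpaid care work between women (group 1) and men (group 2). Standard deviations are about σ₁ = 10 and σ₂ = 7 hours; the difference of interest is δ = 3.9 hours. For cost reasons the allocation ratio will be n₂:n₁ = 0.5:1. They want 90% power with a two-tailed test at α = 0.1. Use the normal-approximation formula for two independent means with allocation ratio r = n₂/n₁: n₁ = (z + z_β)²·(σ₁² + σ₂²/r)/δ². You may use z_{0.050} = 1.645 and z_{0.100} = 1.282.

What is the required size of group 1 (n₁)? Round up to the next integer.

n₁ = 112

n₁ = (z_{α/2} + z_β)² · (σ₁² + σ₂²/r) / δ²
   = (1.645 + 1.282)² · (10² + 7²/0.5) / 3.9²
   = 8.5673 · (100 + 98) / 15.21
   = 8.5673 · 198 / 15.21
   = 111.53
Round up → n₁ = 112; n₂ = r·n₁ = 0.5 × 112 = 56.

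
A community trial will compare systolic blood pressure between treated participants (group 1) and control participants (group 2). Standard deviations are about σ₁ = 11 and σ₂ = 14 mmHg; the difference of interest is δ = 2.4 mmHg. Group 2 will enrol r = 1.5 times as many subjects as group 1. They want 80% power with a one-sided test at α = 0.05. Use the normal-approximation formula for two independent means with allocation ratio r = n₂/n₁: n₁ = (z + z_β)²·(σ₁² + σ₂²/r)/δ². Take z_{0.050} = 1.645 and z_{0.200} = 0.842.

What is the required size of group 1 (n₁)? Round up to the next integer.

n₁ = 271

n₁ = (z_α + z_β)² · (σ₁² + σ₂²/r) / δ²
   = (1.645 + 0.842)² · (11² + 14²/1.5) / 2.4²
   = 6.1852 · (121 + 130.6667) / 5.76
   = 6.1852 · 251.6667 / 5.76
   = 270.24
Round up → n₁ = 271; n₂ = r·n₁ = 1.5 × 271 = 407.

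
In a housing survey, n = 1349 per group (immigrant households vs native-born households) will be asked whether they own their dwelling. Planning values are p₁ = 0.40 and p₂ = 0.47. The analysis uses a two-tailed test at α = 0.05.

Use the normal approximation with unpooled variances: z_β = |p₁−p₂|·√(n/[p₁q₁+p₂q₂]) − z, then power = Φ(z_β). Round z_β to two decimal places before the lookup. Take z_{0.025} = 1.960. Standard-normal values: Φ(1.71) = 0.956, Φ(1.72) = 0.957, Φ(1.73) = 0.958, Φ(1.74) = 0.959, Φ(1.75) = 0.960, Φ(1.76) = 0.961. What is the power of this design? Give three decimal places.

Power ≈ 0.957

z_β = |p₁−p₂|·√(n/[p₁q₁+p₂q₂]) − z_{α/2}
    = 0.07 · √(1349/0.4891) − 1.960
    = 0.07 · 52.5179 − 1.960
    = 3.6763 − 1.960 = 1.7163 → 1.72
Power = Φ(1.72) = 0.957.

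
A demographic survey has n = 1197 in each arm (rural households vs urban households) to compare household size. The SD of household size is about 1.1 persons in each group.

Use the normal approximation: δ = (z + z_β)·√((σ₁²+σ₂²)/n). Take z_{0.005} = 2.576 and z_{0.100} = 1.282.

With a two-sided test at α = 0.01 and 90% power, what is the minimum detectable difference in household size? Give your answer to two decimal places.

δ = (z_{α/2} + z_β) · √((σ₁²+σ₂²)/n)
  = (2.576 + 1.282) · √(2.42/1197)
  = 3.858 · √0.00202
  = 3.858 · 0.0450
  = 0.1735

Minimum detectable difference ≈ 0.17 persons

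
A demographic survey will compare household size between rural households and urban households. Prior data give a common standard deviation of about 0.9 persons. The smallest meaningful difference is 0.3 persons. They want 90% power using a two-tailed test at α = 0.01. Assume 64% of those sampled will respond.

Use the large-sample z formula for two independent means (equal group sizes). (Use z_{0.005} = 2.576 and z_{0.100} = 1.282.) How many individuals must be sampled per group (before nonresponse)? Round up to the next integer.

n = (z_{α/2} + z_β)² · (σ₁² + σ₂²) / δ²
  = (2.576 + 1.282)² · (2·0.9² = 1.62) / 0.3²
  = 14.8842 · 1.62 / 0.09
  = 267.91
Adjust for 64% response: 267.91 / 0.64 = 418.62.
Round up → n = 419 per group.

n = 419 per group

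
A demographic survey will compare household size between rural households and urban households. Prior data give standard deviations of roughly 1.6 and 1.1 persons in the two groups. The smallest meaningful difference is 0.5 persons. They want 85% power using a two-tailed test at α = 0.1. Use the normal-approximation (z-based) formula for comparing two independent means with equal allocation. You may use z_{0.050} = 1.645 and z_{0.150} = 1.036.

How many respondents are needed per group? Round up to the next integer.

n = (z_{α/2} + z_β)² · (σ₁² + σ₂²) / δ²
  = (1.645 + 1.036)² · (1.6² + 1.1² = 3.77) / 0.5²
  = 7.1878 · 3.77 / 0.25
  = 108.39
Round up → n = 109 per group.

n = 109 per group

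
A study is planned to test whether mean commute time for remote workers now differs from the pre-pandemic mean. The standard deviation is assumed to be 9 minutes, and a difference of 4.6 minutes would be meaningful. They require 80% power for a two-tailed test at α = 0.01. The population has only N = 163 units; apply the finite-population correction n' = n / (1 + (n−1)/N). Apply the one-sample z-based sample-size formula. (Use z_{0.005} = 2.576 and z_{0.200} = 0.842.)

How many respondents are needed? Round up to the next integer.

n = 36

n = (z_{α/2} + z_β)² · σ² / δ²
  = (2.576 + 0.842)² · 9² / 4.6²
  = 11.6827 · 81 / 21.16
  = 44.72
Finite-population correction (N = 163): 44.72 / (1 + (44.72 − 1)/163) = 35.26.
Round up → n = 36.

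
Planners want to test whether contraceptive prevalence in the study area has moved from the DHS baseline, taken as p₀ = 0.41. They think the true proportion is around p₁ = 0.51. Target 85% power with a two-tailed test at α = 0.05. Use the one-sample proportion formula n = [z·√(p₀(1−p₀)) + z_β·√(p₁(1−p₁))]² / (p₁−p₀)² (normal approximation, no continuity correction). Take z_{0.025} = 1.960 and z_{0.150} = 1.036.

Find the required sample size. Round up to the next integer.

n = 220

n = [z_{α/2}·√(p₀q₀) + z_β·√(p₁q₁)]² / (p₁ − p₀)²
  = [1.960·√(0.41·0.59) + 1.036·√(0.51·0.49)]² / (0.10)²
  = [1.960·0.4918 + 1.036·0.4999]² / 0.0100
  = [1.4819]² / 0.0100
  = 219.60
Round up → n = 220.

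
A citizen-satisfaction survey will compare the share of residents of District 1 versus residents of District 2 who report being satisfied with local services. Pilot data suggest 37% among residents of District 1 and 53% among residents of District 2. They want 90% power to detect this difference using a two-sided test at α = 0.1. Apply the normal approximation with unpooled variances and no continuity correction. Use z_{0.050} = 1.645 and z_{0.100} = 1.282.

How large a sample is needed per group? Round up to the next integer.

n = (z_{α/2} + z_β)² · [p₁(1−p₁) + p₂(1−p₂)] / (p₁ − p₂)²
  = (1.645 + 1.282)² · (0.37·0.63 + 0.53·0.47) / (-0.16)²
  = (2.927)² · (0.2331 + 0.2491) / 0.0256
  = 8.5673 · 0.4822 / 0.0256
  = 161.37
Round up → n = 162 per group.

n = 162 per group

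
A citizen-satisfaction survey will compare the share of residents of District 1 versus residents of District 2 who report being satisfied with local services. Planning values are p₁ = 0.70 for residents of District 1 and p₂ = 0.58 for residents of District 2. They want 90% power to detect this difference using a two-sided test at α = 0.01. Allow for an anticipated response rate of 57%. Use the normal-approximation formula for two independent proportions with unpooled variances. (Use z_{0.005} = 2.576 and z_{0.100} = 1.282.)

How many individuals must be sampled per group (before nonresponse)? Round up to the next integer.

n = 823 per group

n = (z_{α/2} + z_β)² · [p₁(1−p₁) + p₂(1−p₂)] / (p₁ − p₂)²
  = (2.576 + 1.282)² · (0.70·0.30 + 0.58·0.42) / (0.12)²
  = (3.858)² · (0.2100 + 0.2436) / 0.0144
  = 14.8842 · 0.4536 / 0.0144
  = 468.85
Adjust for 57% response: 468.85 / 0.57 = 822.55.
Round up → n = 823 per group.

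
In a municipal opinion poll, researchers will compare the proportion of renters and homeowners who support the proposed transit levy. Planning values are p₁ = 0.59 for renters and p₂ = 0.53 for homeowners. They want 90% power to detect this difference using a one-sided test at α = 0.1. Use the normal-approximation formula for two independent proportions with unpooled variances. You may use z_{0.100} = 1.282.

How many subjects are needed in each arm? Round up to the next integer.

n = 897 per group

n = (z_α + z_β)² · [p₁(1−p₁) + p₂(1−p₂)] / (p₁ − p₂)²
  = (1.282 + 1.282)² · (0.59·0.41 + 0.53·0.47) / (0.06)²
  = (2.564)² · (0.2419 + 0.2491) / 0.0036
  = 6.5741 · 0.4910 / 0.0036
  = 896.63
Round up → n = 897 per group.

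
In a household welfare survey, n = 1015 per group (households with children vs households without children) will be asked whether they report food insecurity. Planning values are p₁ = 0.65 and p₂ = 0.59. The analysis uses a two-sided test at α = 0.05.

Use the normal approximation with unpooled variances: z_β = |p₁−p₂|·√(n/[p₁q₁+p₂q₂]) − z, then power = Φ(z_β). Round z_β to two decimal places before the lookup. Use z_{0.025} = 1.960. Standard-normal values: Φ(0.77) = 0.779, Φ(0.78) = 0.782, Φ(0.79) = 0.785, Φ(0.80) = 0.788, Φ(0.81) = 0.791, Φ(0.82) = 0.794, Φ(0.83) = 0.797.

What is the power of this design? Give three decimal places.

z_β = |p₁−p₂|·√(n/[p₁q₁+p₂q₂]) − z_{α/2}
    = 0.06 · √(1015/0.4694) − 1.960
    = 0.06 · 46.5009 − 1.960
    = 2.7901 − 1.960 = 0.8301 → 0.83
Power = Φ(0.83) = 0.797.

Power ≈ 0.797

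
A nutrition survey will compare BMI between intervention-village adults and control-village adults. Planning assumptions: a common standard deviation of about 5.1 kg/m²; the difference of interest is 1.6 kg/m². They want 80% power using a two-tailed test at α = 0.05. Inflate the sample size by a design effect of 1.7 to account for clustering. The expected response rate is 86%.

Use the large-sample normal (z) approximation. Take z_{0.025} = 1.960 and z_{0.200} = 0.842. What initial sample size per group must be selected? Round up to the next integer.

n = (z_{α/2} + z_β)² · (σ₁² + σ₂²) / δ²
  = (1.960 + 0.842)² · (2·5.1² = 52.02) / 1.6²
  = 7.8512 · 52.02 / 2.56
  = 159.54
Design effect: 1.7 × 159.54 = 271.22.
Adjust for 86% response: 271.22 / 0.86 = 315.37.
Round up → n = 316 per group.

n = 316 per group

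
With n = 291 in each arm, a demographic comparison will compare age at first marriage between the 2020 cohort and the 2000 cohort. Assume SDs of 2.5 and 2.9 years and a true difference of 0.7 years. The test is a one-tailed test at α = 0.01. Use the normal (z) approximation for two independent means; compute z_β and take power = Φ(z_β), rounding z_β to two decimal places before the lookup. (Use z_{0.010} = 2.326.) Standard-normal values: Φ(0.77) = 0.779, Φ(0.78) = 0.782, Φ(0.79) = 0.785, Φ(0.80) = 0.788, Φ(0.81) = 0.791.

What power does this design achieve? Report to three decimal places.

z_β = δ·√(n/(σ₁²+σ₂²)) − z_α
    = 0.7 · √(291/14.66) − 2.326
    = 0.7 · 4.45533 − 2.326
    = 3.1187 − 2.326 = 0.7927 → 0.79
Power = Φ(0.79) = 0.785.

Power ≈ 0.785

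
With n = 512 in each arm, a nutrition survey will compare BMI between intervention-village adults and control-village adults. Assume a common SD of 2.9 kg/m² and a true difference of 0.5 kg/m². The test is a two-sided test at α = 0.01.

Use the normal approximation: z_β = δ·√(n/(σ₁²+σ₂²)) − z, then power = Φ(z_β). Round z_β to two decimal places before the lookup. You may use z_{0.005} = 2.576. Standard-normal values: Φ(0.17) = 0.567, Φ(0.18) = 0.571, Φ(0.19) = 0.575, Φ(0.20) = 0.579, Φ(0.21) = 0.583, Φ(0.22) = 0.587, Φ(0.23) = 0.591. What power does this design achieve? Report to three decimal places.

Power ≈ 0.571

z_β = δ·√(n/(σ₁²+σ₂²)) − z_{α/2}
    = 0.5 · √(512/16.82) − 2.576
    = 0.5 · 5.51724 − 2.576
    = 2.7586 − 2.576 = 0.1826 → 0.18
Power = Φ(0.18) = 0.571.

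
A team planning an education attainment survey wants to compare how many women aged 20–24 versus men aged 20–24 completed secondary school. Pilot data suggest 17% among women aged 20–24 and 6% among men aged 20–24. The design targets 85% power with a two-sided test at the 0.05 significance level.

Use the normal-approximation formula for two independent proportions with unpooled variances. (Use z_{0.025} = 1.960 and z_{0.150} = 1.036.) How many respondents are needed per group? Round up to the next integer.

n = 147 per group

n = (z_{α/2} + z_β)² · [p₁(1−p₁) + p₂(1−p₂)] / (p₁ − p₂)²
  = (1.960 + 1.036)² · (0.17·0.83 + 0.06·0.94) / (0.11)²
  = (2.996)² · (0.1411 + 0.0564) / 0.0121
  = 8.9760 · 0.1975 / 0.0121
  = 146.51
Round up → n = 147 per group.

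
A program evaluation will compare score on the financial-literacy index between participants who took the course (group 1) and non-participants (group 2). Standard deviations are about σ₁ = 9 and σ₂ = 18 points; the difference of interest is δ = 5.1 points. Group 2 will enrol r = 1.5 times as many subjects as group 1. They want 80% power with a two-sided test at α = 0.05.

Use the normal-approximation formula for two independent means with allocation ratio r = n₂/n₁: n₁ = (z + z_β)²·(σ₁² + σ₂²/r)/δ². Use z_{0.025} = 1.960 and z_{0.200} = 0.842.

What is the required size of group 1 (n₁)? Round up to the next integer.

n₁ = (z_{α/2} + z_β)² · (σ₁² + σ₂²/r) / δ²
   = (1.960 + 0.842)² · (9² + 18²/1.5) / 5.1²
   = 7.8512 · (81 + 216) / 26.01
   = 7.8512 · 297 / 26.01
   = 89.65
Round up → n₁ = 90; n₂ = r·n₁ = 1.5 × 90 = 135.

n₁ = 90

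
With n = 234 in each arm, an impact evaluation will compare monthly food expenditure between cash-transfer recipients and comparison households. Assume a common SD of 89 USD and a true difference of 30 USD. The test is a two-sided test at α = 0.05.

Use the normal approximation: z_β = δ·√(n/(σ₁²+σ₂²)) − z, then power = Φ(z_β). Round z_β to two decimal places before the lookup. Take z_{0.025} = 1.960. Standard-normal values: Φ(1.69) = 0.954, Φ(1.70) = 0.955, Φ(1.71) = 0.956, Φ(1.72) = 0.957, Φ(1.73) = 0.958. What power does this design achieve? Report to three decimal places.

z_β = δ·√(n/(σ₁²+σ₂²)) − z_{α/2}
    = 30 · √(234/15842) − 1.960
    = 30 · 0.12154 − 1.960
    = 3.6461 − 1.960 = 1.6861 → 1.69
Power = Φ(1.69) = 0.954.

Power ≈ 0.954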